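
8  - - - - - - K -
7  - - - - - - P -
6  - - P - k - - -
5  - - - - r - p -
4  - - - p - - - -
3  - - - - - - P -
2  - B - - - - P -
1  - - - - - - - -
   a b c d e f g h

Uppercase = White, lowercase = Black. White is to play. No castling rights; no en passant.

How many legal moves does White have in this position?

White to move; king on g8.
In check: no.
Legal moves: Kh8, Kf8, Kh7, Bxd4, Bc3, Ba3, Bc1, Ba1, c7, g4.
Count: 10.

10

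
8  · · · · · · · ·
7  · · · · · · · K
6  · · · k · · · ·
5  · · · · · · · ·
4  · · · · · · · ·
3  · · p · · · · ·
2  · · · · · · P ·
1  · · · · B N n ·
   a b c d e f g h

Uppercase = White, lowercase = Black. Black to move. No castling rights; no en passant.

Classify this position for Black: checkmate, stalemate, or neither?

neither

Black to move; black king on d6.
In check: no.
Legal moves for Black: Ke7, Kd7, Kc7, Ke6, Kc6, Ke5, Kd5, Kc5, Nh3, Nf3, Ne2, c2.
Black has 12 legal moves and is not in check → neither.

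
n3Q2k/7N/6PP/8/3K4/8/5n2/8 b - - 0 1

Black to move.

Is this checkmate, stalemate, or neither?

Black to move; black king on h8.
In check: yes, from the white queen on e8.
King squares — g7: attacked by Ph6; h7: attacked by Pg6; g8: attacked by Qe8.
Legal moves for Black: none.
In check with no legal moves → checkmate.

checkmate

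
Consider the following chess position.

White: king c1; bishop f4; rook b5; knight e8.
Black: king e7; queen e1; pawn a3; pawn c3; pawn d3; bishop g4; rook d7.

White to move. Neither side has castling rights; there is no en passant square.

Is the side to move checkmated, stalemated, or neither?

checkmate

White to move; white king on c1.
In check: yes, from the black queen on e1.
King squares — b1: attacked by Qe1; d1: attacked by Qe1; b2: attacked by Pa3; c2: attacked by Pd3; d2: attacked by Qe1.
Legal moves for White: none.
In check with no legal moves → checkmate.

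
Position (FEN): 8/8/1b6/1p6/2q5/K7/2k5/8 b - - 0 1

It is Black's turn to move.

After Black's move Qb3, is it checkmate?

yes

After Qb3: white king on a3; in check: yes, from the black queen on b3.
King squares — a2: attacked by Qb3; b2: attacked by Kc2; b3: attacked by Kc2; a4: attacked by Qb3; b4: attacked by Qb3.
White has no legal moves → checkmate.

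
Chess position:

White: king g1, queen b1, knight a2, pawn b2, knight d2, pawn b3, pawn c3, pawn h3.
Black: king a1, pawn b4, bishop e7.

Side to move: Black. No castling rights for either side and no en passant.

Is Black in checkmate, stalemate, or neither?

Black to move; black king on a1.
In check: yes, from the white queen on b1.
King squares — b1: attacked by Nd2; a2: attacked by Qb1; b2: attacked by Qb1.
Legal moves for Black: none.
In check with no legal moves → checkmate.

checkmate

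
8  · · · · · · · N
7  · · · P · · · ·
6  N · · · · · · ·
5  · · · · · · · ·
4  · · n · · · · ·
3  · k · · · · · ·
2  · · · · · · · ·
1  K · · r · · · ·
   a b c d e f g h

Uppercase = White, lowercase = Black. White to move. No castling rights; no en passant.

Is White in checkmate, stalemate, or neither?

checkmate

White to move; white king on a1.
In check: yes, from the black rook on d1.
King squares — b1: attacked by Rd1; a2: attacked by Kb3; b2: attacked by Kb3.
Legal moves for White: none.
In check with no legal moves → checkmate.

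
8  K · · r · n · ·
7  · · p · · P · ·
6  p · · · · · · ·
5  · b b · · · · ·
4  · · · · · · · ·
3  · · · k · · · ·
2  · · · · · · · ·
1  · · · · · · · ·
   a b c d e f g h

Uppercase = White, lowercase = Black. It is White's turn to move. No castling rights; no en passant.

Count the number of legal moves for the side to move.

White to move; king on a8.
In check: yes, from the black rook on d8.
Legal moves: Kb7.
Count: 1.

1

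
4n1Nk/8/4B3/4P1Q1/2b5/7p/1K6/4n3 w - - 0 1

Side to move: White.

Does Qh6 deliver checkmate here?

yes

After Qh6: black king on h8; in check: yes, from the white queen on h6.
King squares — g7: attacked by Qh6; h7: attacked by Qh6; g8: attacked by Be6.
Black has no legal moves → checkmate.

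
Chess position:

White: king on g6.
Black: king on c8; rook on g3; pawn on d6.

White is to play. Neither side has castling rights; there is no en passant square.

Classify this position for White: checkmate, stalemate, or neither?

neither

White to move; white king on g6.
In check: yes, from the black rook on g3.
Legal moves for White: Kh7, Kf7, Kh6, Kf6, Kh5, Kf5.
White is in check but has 6 legal moves → neither.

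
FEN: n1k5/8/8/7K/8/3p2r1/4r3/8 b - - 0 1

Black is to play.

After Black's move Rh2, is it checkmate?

yes

After Rh2: white king on h5; in check: yes, from the black rook on h2.
King squares — g4: attacked by Rg3; h4: attacked by Rh2; g5: attacked by Rg3; g6: attacked by Rg3; h6: attacked by Rh2.
White has no legal moves → checkmate.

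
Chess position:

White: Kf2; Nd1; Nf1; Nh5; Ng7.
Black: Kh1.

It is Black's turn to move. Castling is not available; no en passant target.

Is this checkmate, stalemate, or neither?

stalemate

Black to move; black king on h1.
In check: no.
King squares — g1: attacked by Kf2; g2: attacked by Kf2; h2: attacked by Nf1.
Legal moves for Black: none.
Not in check and no legal moves → stalemate.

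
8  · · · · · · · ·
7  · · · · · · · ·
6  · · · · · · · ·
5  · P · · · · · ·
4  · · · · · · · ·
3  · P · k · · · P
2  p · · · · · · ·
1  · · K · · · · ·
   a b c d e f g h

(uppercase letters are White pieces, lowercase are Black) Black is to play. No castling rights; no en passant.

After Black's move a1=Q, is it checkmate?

After a1=Q: white king on c1; in check: yes, from the black queen on a1.
King squares — b1: attacked by Qa1; d1: attacked by Qa1; b2: attacked by Qa1; c2: attacked by Kd3; d2: attacked by Kd3.
White has no legal moves → checkmate.

yes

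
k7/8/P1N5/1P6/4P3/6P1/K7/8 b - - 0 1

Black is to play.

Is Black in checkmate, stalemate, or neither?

Black to move; black king on a8.
In check: no.
King squares — a7: attacked by Nc6; b7: attacked by Pa6; b8: attacked by Nc6.
Legal moves for Black: none.
Not in check and no legal moves → stalemate.

stalemate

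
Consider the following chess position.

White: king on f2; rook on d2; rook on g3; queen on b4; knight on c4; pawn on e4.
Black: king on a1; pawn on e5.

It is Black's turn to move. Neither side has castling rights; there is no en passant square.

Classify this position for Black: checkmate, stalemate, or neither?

Black to move; black king on a1.
In check: no.
King squares — b1: attacked by Qb4; a2: attacked by Rd2; b2: attacked by Rd2.
Legal moves for Black: none.
Not in check and no legal moves → stalemate.

stalemate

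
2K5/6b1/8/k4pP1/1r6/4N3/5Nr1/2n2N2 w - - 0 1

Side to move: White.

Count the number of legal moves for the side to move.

White to move; king on c8.
In check: no.
Legal moves: Kd8, Kd7, Kc7, Nxf5, Nd5, Neg4, Nc4+, Nxg2, Nc2, Ned1, Nfg4, Ne4, Nh3, Nd3, Nh1, Nfd1, Ng3, Nh2, Nd2, g6.
Count: 20.

20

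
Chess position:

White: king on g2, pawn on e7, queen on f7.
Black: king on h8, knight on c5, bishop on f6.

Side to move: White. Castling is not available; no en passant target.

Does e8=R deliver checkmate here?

yes

After e8=R: black king on h8; in check: yes, from the white rook on e8.
King squares — g7: attacked by Qf7; h7: attacked by Qf7; g8: attacked by Qf7.
Black has no legal moves → checkmate.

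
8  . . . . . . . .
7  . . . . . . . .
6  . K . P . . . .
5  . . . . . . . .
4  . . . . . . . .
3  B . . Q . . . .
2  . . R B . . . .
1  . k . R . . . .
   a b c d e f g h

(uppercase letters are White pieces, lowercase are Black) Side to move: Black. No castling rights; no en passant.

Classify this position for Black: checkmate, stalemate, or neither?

checkmate

Black to move; black king on b1.
In check: yes, from the white rook on d1.
King squares — a1: attacked by Rd1; c1: attacked by Rd1; a2: attacked by Rc2; b2: attacked by Rc2; c2: attacked by Qd3.
Legal moves for Black: none.
In check with no legal moves → checkmate.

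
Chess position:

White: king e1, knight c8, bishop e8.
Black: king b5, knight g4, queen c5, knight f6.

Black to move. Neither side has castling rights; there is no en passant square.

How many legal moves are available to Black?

7

Black to move; king on b5.
In check: yes, from the white bishop on e8.
Legal moves: Ka6, Ka5, Kc4, Kb4, Nxe8, Nd7, Qc6.
Count: 7.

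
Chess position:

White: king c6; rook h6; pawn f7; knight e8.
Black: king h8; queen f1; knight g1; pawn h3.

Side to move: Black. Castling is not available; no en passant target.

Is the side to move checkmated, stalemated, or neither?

Black to move; black king on h8.
In check: yes, from the white rook on h6.
King squares — g7: attacked by Ne8; h7: attacked by Rh6; g8: attacked by Pf7.
Legal moves for Black: none.
In check with no legal moves → checkmate.

checkmate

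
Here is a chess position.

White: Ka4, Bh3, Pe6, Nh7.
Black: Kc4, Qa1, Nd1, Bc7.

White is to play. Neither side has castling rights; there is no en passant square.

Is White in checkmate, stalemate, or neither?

White to move; white king on a4.
In check: yes, from the black queen on a1.
King squares — a3: attacked by Qa1; b3: attacked by Kc4; b4: attacked by Kc4; a5: attacked by Qa1; b5: attacked by Kc4.
Legal moves for White: none.
In check with no legal moves → checkmate.

checkmate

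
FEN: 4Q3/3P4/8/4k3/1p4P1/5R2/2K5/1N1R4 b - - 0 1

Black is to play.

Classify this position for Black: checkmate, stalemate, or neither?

Black to move; black king on e5.
In check: yes, from the white queen on e8.
King squares — d4: attacked by Rd1; e4: attacked by Qe8; f4: attacked by Rf3; d5: attacked by Rd1; f5: attacked by Rf3; d6: attacked by Rd1; e6: attacked by Qe8; f6: attacked by Rf3.
Legal moves for Black: none.
In check with no legal moves → checkmate.

checkmate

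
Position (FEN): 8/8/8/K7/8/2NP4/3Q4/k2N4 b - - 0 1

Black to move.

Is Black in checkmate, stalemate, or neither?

Black to move; black king on a1.
In check: no.
King squares — b1: attacked by Nc3; a2: attacked by Qd2; b2: attacked by Nd1.
Legal moves for Black: none.
Not in check and no legal moves → stalemate.

stalemate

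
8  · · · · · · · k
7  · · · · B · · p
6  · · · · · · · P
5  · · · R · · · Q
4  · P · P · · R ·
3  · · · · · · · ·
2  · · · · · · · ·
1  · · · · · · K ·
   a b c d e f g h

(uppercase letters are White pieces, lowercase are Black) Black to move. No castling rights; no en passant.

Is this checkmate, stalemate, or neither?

Black to move; black king on h8.
In check: no.
King squares — g7: attacked by Rg4; h7: own pawn; g8: attacked by Rg4.
Legal moves for Black: none.
Not in check and no legal moves → stalemate.

stalemate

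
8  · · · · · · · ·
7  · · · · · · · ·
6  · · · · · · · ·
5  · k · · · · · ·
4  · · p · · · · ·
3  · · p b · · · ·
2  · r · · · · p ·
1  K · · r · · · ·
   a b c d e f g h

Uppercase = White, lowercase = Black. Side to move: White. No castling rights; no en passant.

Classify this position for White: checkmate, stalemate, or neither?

checkmate

White to move; white king on a1.
In check: yes, from the black rook on d1.
King squares — b1: attacked by Rd1; a2: attacked by Rb2; b2: attacked by Pc3.
Legal moves for White: none.
In check with no legal moves → checkmate.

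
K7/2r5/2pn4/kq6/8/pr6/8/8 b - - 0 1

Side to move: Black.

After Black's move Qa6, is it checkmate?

yes

After Qa6: white king on a8; in check: yes, from the black queen on a6.
King squares — a7: attacked by Qa6; b7: attacked by Rb3; b8: attacked by Rb3.
White has no legal moves → checkmate.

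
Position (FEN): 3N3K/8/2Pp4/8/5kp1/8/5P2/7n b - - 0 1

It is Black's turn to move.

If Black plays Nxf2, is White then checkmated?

After Nxf2: white king on h8; in check: no.
White is not in check, so this cannot be checkmate.

no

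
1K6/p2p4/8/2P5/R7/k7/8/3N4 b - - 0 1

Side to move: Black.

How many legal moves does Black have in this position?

Black to move; king on a3.
In check: yes, from the white rook on a4.
Legal moves: Kxa4, Kb3.
Count: 2.

2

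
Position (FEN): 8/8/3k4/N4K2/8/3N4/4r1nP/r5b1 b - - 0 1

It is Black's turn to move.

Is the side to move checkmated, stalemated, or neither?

neither

Black to move; black king on d6.
In check: no.
Legal moves for Black include: Ke7, Kd7, Kc7, Kd5, Nh4+, Nf4, Ne3+, Ne1, Re8, Re7, Re6, Re5+, Re4, Re3, Rf2+, Rd2, Rc2, Rb2, ... (list truncated; more exist).
Black has legal moves and is not in check → neither.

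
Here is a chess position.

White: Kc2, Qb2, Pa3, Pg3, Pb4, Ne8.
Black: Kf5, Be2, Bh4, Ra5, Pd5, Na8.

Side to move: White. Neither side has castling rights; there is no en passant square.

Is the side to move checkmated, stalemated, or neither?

White to move; white king on c2.
In check: no.
Legal moves for White include: Ng7+, Nc7, Nf6, Nd6+, Kc3, Kb3, Kd2, Kc1, Kb1, Qh8, Qg7, Qf6+, Qe5+, Qd4, Qc3, Qb3, Qa2, Qc1, ... (list truncated; more exist).
White has legal moves and is not in check → neither.

neither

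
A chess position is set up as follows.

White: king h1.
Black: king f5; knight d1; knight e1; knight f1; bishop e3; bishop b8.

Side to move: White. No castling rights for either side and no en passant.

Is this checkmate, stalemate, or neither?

White to move; white king on h1.
In check: no.
King squares — g1: attacked by Be3; g2: attacked by Ne1; h2: attacked by Nf1.
Legal moves for White: none.
Not in check and no legal moves → stalemate.

stalemate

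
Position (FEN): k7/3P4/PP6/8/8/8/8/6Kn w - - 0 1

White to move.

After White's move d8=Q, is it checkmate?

After d8=Q: black king on a8; in check: yes, from the white queen on d8.
King squares — a7: attacked by Pb6; b7: attacked by Pa6; b8: attacked by Qd8.
Black has no legal moves → checkmate.

yes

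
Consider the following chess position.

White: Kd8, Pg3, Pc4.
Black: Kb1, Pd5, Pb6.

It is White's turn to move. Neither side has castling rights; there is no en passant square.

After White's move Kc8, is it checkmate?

After Kc8: black king on b1; in check: no.
Black is not in check, so this cannot be checkmate.

no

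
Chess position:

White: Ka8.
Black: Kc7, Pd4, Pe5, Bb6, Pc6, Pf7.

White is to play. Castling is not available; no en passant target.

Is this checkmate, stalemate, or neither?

stalemate

White to move; white king on a8.
In check: no.
King squares — a7: attacked by Bb6; b7: attacked by Kc7; b8: attacked by Kc7.
Legal moves for White: none.
Not in check and no legal moves → stalemate.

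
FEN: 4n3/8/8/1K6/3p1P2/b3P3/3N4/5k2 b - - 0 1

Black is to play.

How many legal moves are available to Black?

5

Black to move; king on f1.
In check: yes, from the white knight on d2.
Legal moves: Kg2, Kf2, Ke2, Kg1, Ke1.
Count: 5.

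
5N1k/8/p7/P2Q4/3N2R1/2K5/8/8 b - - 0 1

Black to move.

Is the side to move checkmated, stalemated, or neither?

Black to move; black king on h8.
In check: no.
King squares — g7: attacked by Rg4; h7: attacked by Nf8; g8: attacked by Rg4.
Legal moves for Black: none.
Not in check and no legal moves → stalemate.

stalemate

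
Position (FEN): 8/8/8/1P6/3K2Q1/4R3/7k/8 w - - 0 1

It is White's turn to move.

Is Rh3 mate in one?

After Rh3: black king on h2; in check: yes, from the white rook on h3.
King squares — g1: attacked by Qg4; h1: attacked by Rh3; g2: attacked by Qg4; g3: attacked by Rh3; h3: attacked by Qg4.
Black has no legal moves → checkmate.

yes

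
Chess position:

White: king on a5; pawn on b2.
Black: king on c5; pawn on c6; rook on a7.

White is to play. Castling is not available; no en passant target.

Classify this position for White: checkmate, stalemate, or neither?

White to move; white king on a5.
In check: yes, from the black rook on a7.
King squares — a4: attacked by Ra7; b4: attacked by Kc5; b5: attacked by Kc5; a6: attacked by Ra7; b6: attacked by Kc5.
Legal moves for White: none.
In check with no legal moves → checkmate.

checkmate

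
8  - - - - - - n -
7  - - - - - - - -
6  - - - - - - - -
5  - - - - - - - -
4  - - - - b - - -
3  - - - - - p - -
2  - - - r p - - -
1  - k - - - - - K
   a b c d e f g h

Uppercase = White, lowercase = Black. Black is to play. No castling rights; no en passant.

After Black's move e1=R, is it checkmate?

After e1=R: white king on h1; in check: yes, from the black rook on e1.
King squares — g1: attacked by Re1; g2: attacked by Rd2; h2: attacked by Rd2.
White has no legal moves → checkmate.

yes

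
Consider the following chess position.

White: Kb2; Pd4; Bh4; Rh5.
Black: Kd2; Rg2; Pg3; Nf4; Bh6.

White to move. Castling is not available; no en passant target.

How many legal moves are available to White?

19

White to move; king on b2.
In check: no.
Legal moves: Rxh6, Rg5, Rf5, Re5, Rd5, Rc5, Rb5, Ra5, Bd8, Be7, Bf6, Bg5, Bxg3, Kb3, Ka3, Ka2, Kb1, Ka1, d5.
Count: 19.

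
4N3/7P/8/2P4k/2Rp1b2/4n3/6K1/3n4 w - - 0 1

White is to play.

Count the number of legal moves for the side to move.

4

White to move; king on g2.
In check: yes, from the black knight on e3.
Legal moves: Kh3, Kf3, Kh1, Kg1.
Count: 4.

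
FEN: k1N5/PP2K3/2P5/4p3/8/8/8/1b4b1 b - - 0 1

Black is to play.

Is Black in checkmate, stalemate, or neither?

Black to move; black king on a8.
In check: yes, from the white pawn on b7.
King squares — a7: attacked by Nc8; b7: attacked by Pc6; b8: attacked by Pa7.
Legal moves for Black: none.
In check with no legal moves → checkmate.

checkmate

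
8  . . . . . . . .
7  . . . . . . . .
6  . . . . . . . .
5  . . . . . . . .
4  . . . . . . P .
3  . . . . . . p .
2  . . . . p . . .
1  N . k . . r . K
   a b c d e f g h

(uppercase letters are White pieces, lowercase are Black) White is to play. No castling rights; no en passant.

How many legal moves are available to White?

White to move; king on h1.
In check: yes, from the black rook on f1.
Legal moves: Kg2.
Count: 1.

1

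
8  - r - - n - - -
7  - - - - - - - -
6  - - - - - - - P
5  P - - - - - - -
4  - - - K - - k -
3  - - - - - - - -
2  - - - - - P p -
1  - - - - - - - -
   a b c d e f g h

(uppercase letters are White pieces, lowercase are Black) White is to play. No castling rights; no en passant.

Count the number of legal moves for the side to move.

12

White to move; king on d4.
In check: no.
Legal moves: Ke5, Kd5, Kc5, Ke4, Kc4, Ke3, Kd3, Kc3, h7, a6, f3+, f4.
Count: 12.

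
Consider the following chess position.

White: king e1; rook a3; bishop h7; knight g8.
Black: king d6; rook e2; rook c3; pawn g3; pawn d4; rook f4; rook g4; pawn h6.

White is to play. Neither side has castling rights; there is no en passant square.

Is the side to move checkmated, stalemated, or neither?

neither

White to move; white king on e1.
In check: yes, from the black rook on e2.
King squares — d1: available; f1: attacked by Rf4; d2: attacked by Re2; e2: available; f2: attacked by Re2.
Legal moves for White: Kxe2, Kd1.
White is in check but has 2 legal moves → neither.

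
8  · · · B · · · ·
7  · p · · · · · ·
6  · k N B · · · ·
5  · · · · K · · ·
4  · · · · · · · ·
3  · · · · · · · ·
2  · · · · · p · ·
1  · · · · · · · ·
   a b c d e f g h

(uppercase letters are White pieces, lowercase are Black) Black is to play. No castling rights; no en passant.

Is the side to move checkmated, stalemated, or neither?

Black to move; black king on b6.
In check: yes, from the white bishop on d8.
King squares — a5: attacked by Nc6; b5: available; c5: attacked by Bd6; a6: available; c6: available; a7: attacked by Nc6; b7: own pawn; c7: attacked by Bd6.
Legal moves for Black: Kxc6, Ka6, Kb5.
Black is in check but has 3 legal moves → neither.

neither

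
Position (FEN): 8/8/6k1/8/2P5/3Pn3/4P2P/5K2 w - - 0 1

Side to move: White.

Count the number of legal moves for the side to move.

White to move; king on f1.
In check: yes, from the black knight on e3.
Legal moves: Kf2, Kg1, Ke1.
Count: 3.

3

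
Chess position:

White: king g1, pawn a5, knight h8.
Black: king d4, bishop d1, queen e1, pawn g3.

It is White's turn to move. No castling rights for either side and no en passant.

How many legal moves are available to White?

1

White to move; king on g1.
In check: yes, from the black queen on e1.
Legal moves: Kg2.
Count: 1.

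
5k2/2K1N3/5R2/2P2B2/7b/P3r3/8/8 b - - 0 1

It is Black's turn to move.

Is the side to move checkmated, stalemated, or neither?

neither

Black to move; black king on f8.
In check: yes, from the white rook on f6.
Legal moves for Black: Ke8, Kg7, Kxe7, Bxf6.
Black is in check but has 4 legal moves → neither.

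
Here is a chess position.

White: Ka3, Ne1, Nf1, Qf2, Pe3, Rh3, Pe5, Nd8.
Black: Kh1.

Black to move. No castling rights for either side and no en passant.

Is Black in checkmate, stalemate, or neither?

checkmate

Black to move; black king on h1.
In check: yes, from the white rook on h3.
King squares — g1: attacked by Qf2; g2: attacked by Ne1; h2: attacked by Nf1.
Legal moves for Black: none.
In check with no legal moves → checkmate.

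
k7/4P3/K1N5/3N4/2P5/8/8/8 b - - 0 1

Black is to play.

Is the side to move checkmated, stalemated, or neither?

Black to move; black king on a8.
In check: no.
King squares — a7: attacked by Ka6; b7: attacked by Ka6; b8: attacked by Nc6.
Legal moves for Black: none.
Not in check and no legal moves → stalemate.

stalemate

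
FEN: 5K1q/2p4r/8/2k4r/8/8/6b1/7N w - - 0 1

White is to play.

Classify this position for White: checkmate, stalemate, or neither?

checkmate

White to move; white king on f8.
In check: yes, from the black queen on h8.
King squares — e7: attacked by Rh7; f7: attacked by Rh7; g7: attacked by Rh7; e8: attacked by Qh8; g8: attacked by Qh8.
Legal moves for White: none.
In check with no legal moves → checkmate.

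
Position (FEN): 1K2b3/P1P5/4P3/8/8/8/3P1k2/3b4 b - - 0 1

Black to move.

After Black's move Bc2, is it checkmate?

no

After Bc2: white king on b8; in check: no.
White is not in check, so this cannot be checkmate.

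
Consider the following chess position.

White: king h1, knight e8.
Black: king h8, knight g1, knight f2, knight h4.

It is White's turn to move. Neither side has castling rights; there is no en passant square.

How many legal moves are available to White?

2

White to move; king on h1.
In check: yes, from the black knight on f2.
Legal moves: Kh2, Kxg1.
Count: 2.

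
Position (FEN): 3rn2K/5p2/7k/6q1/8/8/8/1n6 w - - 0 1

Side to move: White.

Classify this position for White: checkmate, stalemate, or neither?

White to move; white king on h8.
In check: no.
King squares — g7: attacked by Qg5; h7: attacked by Kh6; g8: attacked by Qg5.
Legal moves for White: none.
Not in check and no legal moves → stalemate.

stalemate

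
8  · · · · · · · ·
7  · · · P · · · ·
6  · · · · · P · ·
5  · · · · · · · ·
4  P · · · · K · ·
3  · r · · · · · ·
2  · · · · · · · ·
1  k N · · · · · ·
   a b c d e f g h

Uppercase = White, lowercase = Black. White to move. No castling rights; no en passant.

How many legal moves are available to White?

White to move; king on f4.
In check: no.
Legal moves: Kg5, Kf5, Ke5, Kg4, Ke4, Nc3, Na3, Nd2, d8=Q, d8=R, d8=B, d8=N, f7, a5.
Count: 14.

14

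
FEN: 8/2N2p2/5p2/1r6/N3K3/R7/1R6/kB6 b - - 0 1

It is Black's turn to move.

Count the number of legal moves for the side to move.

Black to move; king on a1.
In check: yes, from the white rook on a3.
Legal moves: none.
Count: 0.

0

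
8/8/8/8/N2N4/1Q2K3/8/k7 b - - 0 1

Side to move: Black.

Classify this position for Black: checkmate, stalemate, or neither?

Black to move; black king on a1.
In check: no.
King squares — b1: attacked by Qb3; a2: attacked by Qb3; b2: attacked by Qb3.
Legal moves for Black: none.
Not in check and no legal moves → stalemate.

stalemate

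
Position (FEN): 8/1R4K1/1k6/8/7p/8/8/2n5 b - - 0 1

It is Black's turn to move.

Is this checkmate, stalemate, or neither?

Black to move; black king on b6.
In check: yes, from the white rook on b7.
King squares — a5: available; b5: attacked by Rb7; c5: available; a6: available; c6: available; a7: attacked by Rb7; b7: available; c7: attacked by Rb7.
Legal moves for Black: Kxb7, Kc6, Ka6, Kc5, Ka5.
Black is in check but has 5 legal moves → neither.

neither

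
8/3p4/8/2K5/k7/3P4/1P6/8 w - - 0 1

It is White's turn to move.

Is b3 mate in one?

no

After b3: black king on a4; in check: yes, from the white pawn on b3.
Black has 3 legal replies: Ka5, Kxb3, Ka3.
In check but a legal move exists → not checkmate.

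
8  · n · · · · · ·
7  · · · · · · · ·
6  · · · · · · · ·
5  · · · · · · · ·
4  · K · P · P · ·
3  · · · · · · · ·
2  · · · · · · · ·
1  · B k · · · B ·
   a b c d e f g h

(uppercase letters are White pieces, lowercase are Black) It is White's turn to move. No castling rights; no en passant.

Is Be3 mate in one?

After Be3: black king on c1; in check: yes, from the white bishop on e3.
Black has 3 legal replies: Kb2, Kd1, Kxb1.
In check but a legal move exists → not checkmate.

no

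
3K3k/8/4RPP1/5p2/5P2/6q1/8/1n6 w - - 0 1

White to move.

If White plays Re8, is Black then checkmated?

yes

After Re8: black king on h8; in check: yes, from the white rook on e8.
King squares — g7: attacked by Pf6; h7: attacked by Pg6; g8: attacked by Re8.
Black has no legal moves → checkmate.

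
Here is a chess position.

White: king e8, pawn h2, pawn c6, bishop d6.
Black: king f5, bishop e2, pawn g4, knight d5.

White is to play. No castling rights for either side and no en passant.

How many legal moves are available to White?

White to move; king on e8.
In check: no.
Legal moves: Kf8, Kd8, Kf7, Kd7, Bf8, Bb8, Be7, Bc7, Be5, Bc5, Bf4, Bb4, Bg3, Ba3, c7, h3, h4.
Count: 17.

17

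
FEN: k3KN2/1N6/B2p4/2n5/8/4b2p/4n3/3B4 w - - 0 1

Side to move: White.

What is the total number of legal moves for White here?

White to move; king on e8.
In check: no.
Legal moves: Nh7, Nd7, Ng6, Ne6, Kd8, Kf7, Ke7, Nd8, Nxd6, Nxc5, Na5, Bb5, Bc4, Bd3, Baxe2, Ba4, Bb3, Bdxe2, Bc2.
Count: 19.

19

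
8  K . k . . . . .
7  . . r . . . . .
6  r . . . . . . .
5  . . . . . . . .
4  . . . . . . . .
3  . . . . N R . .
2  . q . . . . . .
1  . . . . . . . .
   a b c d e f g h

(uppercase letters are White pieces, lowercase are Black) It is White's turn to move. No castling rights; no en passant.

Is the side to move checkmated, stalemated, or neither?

checkmate

White to move; white king on a8.
In check: yes, from the black rook on a6.
King squares — a7: attacked by Ra6; b7: attacked by Qb2; b8: attacked by Qb2.
Legal moves for White: none.
In check with no legal moves → checkmate.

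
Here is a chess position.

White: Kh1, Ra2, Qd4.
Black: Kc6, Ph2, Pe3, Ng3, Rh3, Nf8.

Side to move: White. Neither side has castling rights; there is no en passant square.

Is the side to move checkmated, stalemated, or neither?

neither

White to move; white king on h1.
In check: yes, from the black knight on g3.
King squares — g1: attacked by Ph2; g2: available; h2: attacked by Rh3.
Legal moves for White: Kg2.
White is in check but has 1 legal move → neither.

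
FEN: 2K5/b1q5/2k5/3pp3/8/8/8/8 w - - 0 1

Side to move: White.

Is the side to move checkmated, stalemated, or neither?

White to move; white king on c8.
In check: yes, from the black queen on c7.
King squares — b7: attacked by Kc6; c7: attacked by Kc6; d7: attacked by Kc6; b8: attacked by Ba7; d8: attacked by Qc7.
Legal moves for White: none.
In check with no legal moves → checkmate.

checkmate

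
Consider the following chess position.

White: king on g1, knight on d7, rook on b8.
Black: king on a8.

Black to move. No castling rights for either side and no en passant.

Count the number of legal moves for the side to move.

Black to move; king on a8.
In check: yes, from the white rook on b8.
Legal moves: Ka7.
Count: 1.

1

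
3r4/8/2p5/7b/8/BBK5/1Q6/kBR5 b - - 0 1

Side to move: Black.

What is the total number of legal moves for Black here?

0

Black to move; king on a1.
In check: yes, from the white queen on b2.
Legal moves: none.
Count: 0.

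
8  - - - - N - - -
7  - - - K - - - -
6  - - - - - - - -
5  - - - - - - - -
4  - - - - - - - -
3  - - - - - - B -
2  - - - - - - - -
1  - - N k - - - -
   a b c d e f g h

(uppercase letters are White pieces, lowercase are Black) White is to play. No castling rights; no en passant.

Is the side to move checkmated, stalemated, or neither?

neither

White to move; white king on d7.
In check: no.
Legal moves for White include: Ng7, Nc7, Nf6, Nd6, Kd8, Kc8, Ke7, Kc7, Ke6, Kd6, Kc6, Bb8, Bc7, Bd6, Be5, Bh4, Bf4, Bh2, ... (list truncated; more exist).
White has legal moves and is not in check → neither.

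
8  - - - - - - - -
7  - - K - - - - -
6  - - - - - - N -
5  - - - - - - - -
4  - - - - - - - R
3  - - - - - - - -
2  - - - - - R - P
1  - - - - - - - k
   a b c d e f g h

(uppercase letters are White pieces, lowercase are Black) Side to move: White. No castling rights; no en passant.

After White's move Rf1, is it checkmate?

After Rf1: black king on h1; in check: yes, from the white rook on f1.
Black has 1 legal reply: Kg2.
In check but a legal move exists → not checkmate.

no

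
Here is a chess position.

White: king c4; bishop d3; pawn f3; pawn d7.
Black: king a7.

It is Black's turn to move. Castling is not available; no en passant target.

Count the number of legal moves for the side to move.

Black to move; king on a7.
In check: no.
Legal moves: Kb8, Ka8, Kb7, Kb6, Ka6.
Count: 5.

5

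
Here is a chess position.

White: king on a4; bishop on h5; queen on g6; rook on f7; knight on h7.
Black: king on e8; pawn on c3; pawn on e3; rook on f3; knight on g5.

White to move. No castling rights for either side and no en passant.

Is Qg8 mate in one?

After Qg8: black king on e8; in check: yes, from the white queen on g8.
King squares — d7: attacked by Rf7; e7: attacked by Rf7; f7: attacked by Bh5; d8: attacked by Qg8; f8: attacked by Rf7.
Black has no legal moves → checkmate.

yes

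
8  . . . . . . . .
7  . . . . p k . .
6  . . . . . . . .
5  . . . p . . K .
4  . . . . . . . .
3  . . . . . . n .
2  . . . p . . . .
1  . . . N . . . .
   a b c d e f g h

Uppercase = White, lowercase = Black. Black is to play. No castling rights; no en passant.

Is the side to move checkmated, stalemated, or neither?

neither

Black to move; black king on f7.
In check: no.
Legal moves for Black: Kg8, Kf8, Ke8, Kg7, Ke6, Nh5, Nf5, Ne4+, Ne2, Nh1, Nf1, e6, d4, e5.
Black has 14 legal moves and is not in check → neither.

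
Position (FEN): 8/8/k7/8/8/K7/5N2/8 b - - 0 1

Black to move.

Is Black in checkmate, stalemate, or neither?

Black to move; black king on a6.
In check: no.
Legal moves for Black: Kb7, Ka7, Kb6, Kb5, Ka5.
Black has 5 legal moves and is not in check → neither.

neither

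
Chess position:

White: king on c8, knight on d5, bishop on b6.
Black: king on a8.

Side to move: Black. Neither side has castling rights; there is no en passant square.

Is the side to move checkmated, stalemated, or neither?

Black to move; black king on a8.
In check: no.
King squares — a7: attacked by Bb6; b7: attacked by Kc8; b8: attacked by Kc8.
Legal moves for Black: none.
Not in check and no legal moves → stalemate.

stalemate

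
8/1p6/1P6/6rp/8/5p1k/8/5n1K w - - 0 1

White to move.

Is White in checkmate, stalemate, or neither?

White to move; white king on h1.
In check: no.
King squares — g1: attacked by Rg5; g2: attacked by Pf3; h2: attacked by Nf1.
Legal moves for White: none.
Not in check and no legal moves → stalemate.

stalemate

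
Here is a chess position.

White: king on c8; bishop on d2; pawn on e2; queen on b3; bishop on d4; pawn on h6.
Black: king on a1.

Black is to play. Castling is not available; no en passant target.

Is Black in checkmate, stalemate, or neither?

Black to move; black king on a1.
In check: yes, from the white bishop on d4.
King squares — b1: attacked by Qb3; a2: attacked by Qb3; b2: attacked by Qb3.
Legal moves for Black: none.
In check with no legal moves → checkmate.

checkmate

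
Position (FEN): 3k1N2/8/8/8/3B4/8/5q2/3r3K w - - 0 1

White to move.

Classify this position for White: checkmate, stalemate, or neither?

White to move; white king on h1.
In check: yes, from the black rook on d1.
King squares — g1: attacked by Rd1; g2: attacked by Qf2; h2: attacked by Qf2.
Legal moves for White: none.
In check with no legal moves → checkmate.

checkmate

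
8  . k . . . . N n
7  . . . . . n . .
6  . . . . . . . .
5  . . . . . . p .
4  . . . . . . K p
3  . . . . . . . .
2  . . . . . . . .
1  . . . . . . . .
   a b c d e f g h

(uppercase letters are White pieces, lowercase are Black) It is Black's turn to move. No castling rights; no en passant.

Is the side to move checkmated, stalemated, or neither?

neither

Black to move; black king on b8.
In check: no.
Legal moves for Black: Ng6, Kc8, Ka8, Kc7, Kb7, Ka7, Nd8, Nh6+, Nd6, Ne5+, h3.
Black has 11 legal moves and is not in check → neither.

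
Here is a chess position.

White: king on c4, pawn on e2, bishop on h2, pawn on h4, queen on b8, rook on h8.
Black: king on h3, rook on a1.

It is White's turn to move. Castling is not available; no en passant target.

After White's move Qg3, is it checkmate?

yes

After Qg3: black king on h3; in check: yes, from the white queen on g3.
King squares — g2: attacked by Qg3; h2: attacked by Qg3; g3: attacked by Bh2; g4: attacked by Qg3; h4: attacked by Qg3.
Black has no legal moves → checkmate.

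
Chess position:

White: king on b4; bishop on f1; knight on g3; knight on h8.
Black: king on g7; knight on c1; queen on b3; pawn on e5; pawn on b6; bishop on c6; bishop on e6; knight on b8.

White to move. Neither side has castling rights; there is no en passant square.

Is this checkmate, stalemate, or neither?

checkmate

White to move; white king on b4.
In check: yes, from the black queen on b3.
King squares — a3: attacked by Qb3; b3: attacked by Nc1; c3: attacked by Qb3; a4: attacked by Qb3; c4: attacked by Qb3; a5: attacked by Pb6; b5: attacked by Qb3; c5: attacked by Pb6.
Legal moves for White: none.
In check with no legal moves → checkmate.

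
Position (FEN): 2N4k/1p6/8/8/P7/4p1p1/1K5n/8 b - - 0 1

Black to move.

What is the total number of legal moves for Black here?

10

Black to move; king on h8.
In check: no.
Legal moves: Kg8, Kh7, Kg7, Ng4, Nf3, Nf1, b6, g2, e2, b5.
Count: 10.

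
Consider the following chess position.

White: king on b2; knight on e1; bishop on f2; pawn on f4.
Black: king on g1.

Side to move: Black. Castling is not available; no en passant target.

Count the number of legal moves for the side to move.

Black to move; king on g1.
In check: yes, from the white bishop on f2.
Legal moves: Kh2, Kxf2, Kh1, Kf1.
Count: 4.

4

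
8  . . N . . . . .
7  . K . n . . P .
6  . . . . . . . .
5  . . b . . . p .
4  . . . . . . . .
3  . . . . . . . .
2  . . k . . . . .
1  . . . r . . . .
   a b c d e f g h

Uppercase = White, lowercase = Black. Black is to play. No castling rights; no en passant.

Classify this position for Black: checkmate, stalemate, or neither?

neither

Black to move; black king on c2.
In check: no.
Legal moves for Black include: Nf8, Nb8, Nf6, Nb6, Ne5, Bf8, Be7, Ba7, Bd6, Bb6, Bd4, Bb4, Be3, Ba3, Bf2, Bg1, Kd3, Kc3, ... (list truncated; more exist).
Black has legal moves and is not in check → neither.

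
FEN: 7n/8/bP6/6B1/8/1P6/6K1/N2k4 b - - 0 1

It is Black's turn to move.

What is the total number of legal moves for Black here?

Black to move; king on d1.
In check: no.
Legal moves: Nf7, Ng6, Bc8, Bb7+, Bb5, Bc4, Bd3, Be2, Bf1+, Ke2, Ke1.
Count: 11.

11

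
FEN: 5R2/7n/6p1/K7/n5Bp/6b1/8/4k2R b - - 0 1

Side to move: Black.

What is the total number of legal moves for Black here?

1

Black to move; king on e1.
In check: yes, from the white rook on h1.
Legal moves: Kd2.
Count: 1.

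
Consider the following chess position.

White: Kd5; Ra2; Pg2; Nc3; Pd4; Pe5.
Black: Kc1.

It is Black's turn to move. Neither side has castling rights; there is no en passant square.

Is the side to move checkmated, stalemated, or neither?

stalemate

Black to move; black king on c1.
In check: no.
King squares — b1: attacked by Nc3; d1: attacked by Nc3; b2: attacked by Ra2; c2: attacked by Ra2; d2: attacked by Ra2.
Legal moves for Black: none.
Not in check and no legal moves → stalemate.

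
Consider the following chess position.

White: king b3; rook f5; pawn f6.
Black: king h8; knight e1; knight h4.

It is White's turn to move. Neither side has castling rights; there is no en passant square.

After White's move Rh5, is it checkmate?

no

After Rh5: black king on h8; in check: yes, from the white rook on h5.
Black has 1 legal reply: Kg8.
In check but a legal move exists → not checkmate.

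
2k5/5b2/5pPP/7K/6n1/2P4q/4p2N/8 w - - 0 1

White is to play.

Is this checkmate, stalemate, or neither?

White to move; white king on h5.
In check: yes, from the black queen on h3.
King squares — g4: attacked by Qh3; h4: attacked by Qh3; g5: attacked by Pf6; g6: own pawn; h6: own pawn.
Legal moves for White: none.
In check with no legal moves → checkmate.

checkmate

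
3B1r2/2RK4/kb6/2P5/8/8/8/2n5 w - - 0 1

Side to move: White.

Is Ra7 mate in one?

After Ra7: black king on a6; in check: yes, from the white rook on a7.
Black has 3 legal replies: Kxa7, Kb5, Bxa7.
In check but a legal move exists → not checkmate.

no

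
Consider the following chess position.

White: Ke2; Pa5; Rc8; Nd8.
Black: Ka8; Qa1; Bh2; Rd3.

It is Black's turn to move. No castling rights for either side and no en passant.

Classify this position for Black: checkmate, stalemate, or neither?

Black to move; black king on a8.
In check: yes, from the white rook on c8.
Legal moves for Black: Ka7, Bb8.
Black is in check but has 2 legal moves → neither.

neither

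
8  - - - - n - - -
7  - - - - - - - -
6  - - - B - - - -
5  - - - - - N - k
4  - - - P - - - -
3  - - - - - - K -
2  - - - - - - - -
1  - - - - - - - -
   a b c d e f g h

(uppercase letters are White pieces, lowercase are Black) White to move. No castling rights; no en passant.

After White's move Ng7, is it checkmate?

After Ng7: black king on h5; in check: yes, from the white knight on g7.
Black has 4 legal replies: Kh6, Kg6, Kg5, Nxg7.
In check but a legal move exists → not checkmate.

no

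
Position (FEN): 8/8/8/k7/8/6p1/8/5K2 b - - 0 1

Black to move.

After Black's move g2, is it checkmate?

no

After g2: white king on f1; in check: yes, from the black pawn on g2.
White has 5 legal replies: Kxg2, Kf2, Ke2, Kg1, Ke1.
In check but a legal move exists → not checkmate.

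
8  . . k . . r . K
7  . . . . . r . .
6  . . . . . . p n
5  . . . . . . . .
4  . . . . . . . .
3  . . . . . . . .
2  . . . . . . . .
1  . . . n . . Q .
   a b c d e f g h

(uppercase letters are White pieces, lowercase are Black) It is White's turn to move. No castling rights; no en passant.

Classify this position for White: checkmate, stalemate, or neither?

checkmate

White to move; white king on h8.
In check: yes, from the black rook on f8.
King squares — g7: attacked by Rf7; h7: attacked by Rf7; g8: attacked by Nh6.
Legal moves for White: none.
In check with no legal moves → checkmate.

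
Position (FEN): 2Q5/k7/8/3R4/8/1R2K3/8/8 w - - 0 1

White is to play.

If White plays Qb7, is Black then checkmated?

yes

After Qb7: black king on a7; in check: yes, from the white queen on b7.
King squares — a6: attacked by Qb7; b6: attacked by Rb3; b7: attacked by Rb3; a8: attacked by Qb7; b8: attacked by Qb7.
Black has no legal moves → checkmate.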